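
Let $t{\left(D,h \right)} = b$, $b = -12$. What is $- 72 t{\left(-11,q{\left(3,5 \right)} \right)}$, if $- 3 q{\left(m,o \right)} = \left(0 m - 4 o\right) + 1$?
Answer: $864$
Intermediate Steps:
$q{\left(m,o \right)} = - \frac{1}{3} + \frac{4 o}{3}$ ($q{\left(m,o \right)} = - \frac{\left(0 m - 4 o\right) + 1}{3} = - \frac{\left(0 - 4 o\right) + 1}{3} = - \frac{- 4 o + 1}{3} = - \frac{1 - 4 o}{3} = - \frac{1}{3} + \frac{4 o}{3}$)
$t{\left(D,h \right)} = -12$
$- 72 t{\left(-11,q{\left(3,5 \right)} \right)} = \left(-72\right) \left(-12\right) = 864$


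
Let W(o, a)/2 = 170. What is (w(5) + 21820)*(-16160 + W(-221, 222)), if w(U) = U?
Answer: -345271500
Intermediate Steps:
W(o, a) = 340 (W(o, a) = 2*170 = 340)
(w(5) + 21820)*(-16160 + W(-221, 222)) = (5 + 21820)*(-16160 + 340) = 21825*(-15820) = -345271500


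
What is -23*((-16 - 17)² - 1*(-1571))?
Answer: -61180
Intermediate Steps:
-23*((-16 - 17)² - 1*(-1571)) = -23*((-33)² + 1571) = -23*(1089 + 1571) = -23*2660 = -61180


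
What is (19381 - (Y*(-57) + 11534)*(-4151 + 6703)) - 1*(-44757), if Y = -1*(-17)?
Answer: -26897742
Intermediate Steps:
Y = 17
(19381 - (Y*(-57) + 11534)*(-4151 + 6703)) - 1*(-44757) = (19381 - (17*(-57) + 11534)*(-4151 + 6703)) - 1*(-44757) = (19381 - (-969 + 11534)*2552) + 44757 = (19381 - 10565*2552) + 44757 = (19381 - 1*26961880) + 44757 = (19381 - 26961880) + 44757 = -26942499 + 44757 = -26897742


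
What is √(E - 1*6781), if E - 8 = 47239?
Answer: √40466 ≈ 201.16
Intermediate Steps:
E = 47247 (E = 8 + 47239 = 47247)
√(E - 1*6781) = √(47247 - 1*6781) = √(47247 - 6781) = √40466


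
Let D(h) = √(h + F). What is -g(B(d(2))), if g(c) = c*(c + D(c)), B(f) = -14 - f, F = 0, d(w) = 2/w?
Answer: -225 + 15*I*√15 ≈ -225.0 + 58.095*I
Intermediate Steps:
D(h) = √h (D(h) = √(h + 0) = √h)
g(c) = c*(c + √c)
-g(B(d(2))) = -(-14 - 2/2)*((-14 - 2/2) + √(-14 - 2/2)) = -(-14 - 1*1)*((-14 - 1*1) + √(-14 - 1*1)) = -(-14 - 1)*((-14 - 1) + √(-14 - 1)) = -(-15)*(-15 + √(-15)) = -(-15)*(-15 + I*√15) = -(225 - 15*I*√15) = -225 + 15*I*√15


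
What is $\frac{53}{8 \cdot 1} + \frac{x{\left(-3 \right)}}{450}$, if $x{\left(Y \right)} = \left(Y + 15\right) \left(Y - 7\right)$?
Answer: $\frac{763}{120} \approx 6.3583$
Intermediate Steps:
$x{\left(Y \right)} = \left(-7 + Y\right) \left(15 + Y\right)$ ($x{\left(Y \right)} = \left(15 + Y\right) \left(-7 + Y\right) = \left(-7 + Y\right) \left(15 + Y\right)$)
$\frac{53}{8 \cdot 1} + \frac{x{\left(-3 \right)}}{450} = \frac{53}{8 \cdot 1} + \frac{-105 + \left(-3\right)^{2} + 8 \left(-3\right)}{450} = \frac{53}{8} + \left(-105 + 9 - 24\right) \frac{1}{450} = 53 \cdot \frac{1}{8} - \frac{4}{15} = \frac{53}{8} - \frac{4}{15} = \frac{763}{120}$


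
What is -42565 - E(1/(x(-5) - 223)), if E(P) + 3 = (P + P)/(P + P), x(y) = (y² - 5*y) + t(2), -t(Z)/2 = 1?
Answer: -42563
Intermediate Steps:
t(Z) = -2 (t(Z) = -2*1 = -2)
x(y) = -2 + y² - 5*y (x(y) = (y² - 5*y) - 2 = -2 + y² - 5*y)
E(P) = -2 (E(P) = -3 + (P + P)/(P + P) = -3 + (2*P)/((2*P)) = -3 + (2*P)*(1/(2*P)) = -3 + 1 = -2)
-42565 - E(1/(x(-5) - 223)) = -42565 - 1*(-2) = -42565 + 2 = -42563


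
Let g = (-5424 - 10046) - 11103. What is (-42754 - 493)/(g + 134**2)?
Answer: 43247/8617 ≈ 5.0188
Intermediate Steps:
g = -26573 (g = -15470 - 11103 = -26573)
(-42754 - 493)/(g + 134**2) = (-42754 - 493)/(-26573 + 134**2) = -43247/(-26573 + 17956) = -43247/(-8617) = -43247*(-1/8617) = 43247/8617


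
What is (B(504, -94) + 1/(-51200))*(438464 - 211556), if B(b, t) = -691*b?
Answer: -1011505762770327/12800 ≈ -7.9024e+10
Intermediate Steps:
(B(504, -94) + 1/(-51200))*(438464 - 211556) = (-691*504 + 1/(-51200))*(438464 - 211556) = (-348264 - 1/51200)*226908 = -17831116801/51200*226908 = -1011505762770327/12800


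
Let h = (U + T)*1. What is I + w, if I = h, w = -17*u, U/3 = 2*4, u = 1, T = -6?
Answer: 1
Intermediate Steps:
U = 24 (U = 3*(2*4) = 3*8 = 24)
h = 18 (h = (24 - 6)*1 = 18*1 = 18)
w = -17 (w = -17*1 = -17)
I = 18
I + w = 18 - 17 = 1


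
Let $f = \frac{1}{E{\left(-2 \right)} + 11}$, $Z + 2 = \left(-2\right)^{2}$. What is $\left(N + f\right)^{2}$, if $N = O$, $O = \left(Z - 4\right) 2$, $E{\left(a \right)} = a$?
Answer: $\frac{1225}{81} \approx 15.123$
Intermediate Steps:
$Z = 2$ ($Z = -2 + \left(-2\right)^{2} = -2 + 4 = 2$)
$O = -4$ ($O = \left(2 - 4\right) 2 = \left(-2\right) 2 = -4$)
$N = -4$
$f = \frac{1}{9}$ ($f = \frac{1}{-2 + 11} = \frac{1}{9} \approx 0.11111$)
$\left(N + f\right)^{2} = \left(-4 + \frac{1}{9}\right)^{2} = \left(- \frac{35}{9}\right)^{2} = \frac{1225}{81}$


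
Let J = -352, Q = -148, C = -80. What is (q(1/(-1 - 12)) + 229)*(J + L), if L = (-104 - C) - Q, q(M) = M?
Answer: -678528/13 ≈ -52194.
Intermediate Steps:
L = 124 (L = (-104 - 1*(-80)) - 1*(-148) = (-104 + 80) + 148 = -24 + 148 = 124)
(q(1/(-1 - 12)) + 229)*(J + L) = (1/(-1 - 12) + 229)*(-352 + 124) = (1/(-13) + 229)*(-228) = (-1/13 + 229)*(-228) = (2976/13)*(-228) = -678528/13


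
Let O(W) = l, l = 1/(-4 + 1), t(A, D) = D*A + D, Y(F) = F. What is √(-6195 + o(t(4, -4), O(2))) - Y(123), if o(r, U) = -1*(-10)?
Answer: -123 + I*√6185 ≈ -123.0 + 78.645*I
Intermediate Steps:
t(A, D) = D + A*D (t(A, D) = A*D + D = D + A*D)
l = -⅓ (l = 1/(-3) = -⅓ ≈ -0.33333)
O(W) = -⅓
o(r, U) = 10
√(-6195 + o(t(4, -4), O(2))) - Y(123) = √(-6195 + 10) - 1*123 = √(-6185) - 123 = I*√6185 - 123 = -123 + I*√6185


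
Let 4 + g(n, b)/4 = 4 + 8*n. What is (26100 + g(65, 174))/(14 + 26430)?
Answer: 7045/6611 ≈ 1.0656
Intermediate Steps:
g(n, b) = 32*n (g(n, b) = -16 + 4*(4 + 8*n) = -16 + (16 + 32*n) = 32*n)
(26100 + g(65, 174))/(14 + 26430) = (26100 + 32*65)/(14 + 26430) = (26100 + 2080)/26444 = 28180*(1/26444) = 7045/6611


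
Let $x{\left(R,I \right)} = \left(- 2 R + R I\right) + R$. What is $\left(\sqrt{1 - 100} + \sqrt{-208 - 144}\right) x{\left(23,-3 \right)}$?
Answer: $i \left(- 368 \sqrt{22} - 276 \sqrt{11}\right) \approx - 2641.5 i$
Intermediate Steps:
$x{\left(R,I \right)} = - R + I R$ ($x{\left(R,I \right)} = \left(- 2 R + I R\right) + R = - R + I R$)
$\left(\sqrt{1 - 100} + \sqrt{-208 - 144}\right) x{\left(23,-3 \right)} = \left(\sqrt{1 - 100} + \sqrt{-208 - 144}\right) 23 \left(-1 - 3\right) = \left(\sqrt{-99} + \sqrt{-352}\right) 23 \left(-4\right) = \left(3 i \sqrt{11} + 4 i \sqrt{22}\right) \left(-92\right) = - 368 i \sqrt{22} - 276 i \sqrt{11}$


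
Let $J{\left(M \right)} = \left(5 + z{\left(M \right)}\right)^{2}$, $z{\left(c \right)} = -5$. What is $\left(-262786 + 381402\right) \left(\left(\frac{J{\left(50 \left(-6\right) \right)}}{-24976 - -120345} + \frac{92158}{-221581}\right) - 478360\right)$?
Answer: $- \frac{12572771636383888}{221581} \approx -5.6741 \cdot 10^{10}$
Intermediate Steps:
$J{\left(M \right)} = 0$ ($J{\left(M \right)} = \left(5 - 5\right)^{2} = 0^{2} = 0$)
$\left(-262786 + 381402\right) \left(\left(\frac{J{\left(50 \left(-6\right) \right)}}{-24976 - -120345} + \frac{92158}{-221581}\right) - 478360\right) = \left(-262786 + 381402\right) \left(\left(\frac{0}{-24976 - -120345} + \frac{92158}{-221581}\right) - 478360\right) = 118616 \left(\left(\frac{0}{-24976 + 120345} + 92158 \left(- \frac{1}{221581}\right)\right) - 478360\right) = 118616 \left(\left(\frac{0}{95369} - \frac{92158}{221581}\right) - 478360\right) = 118616 \left(\left(0 \cdot \frac{1}{95369} - \frac{92158}{221581}\right) - 478360\right) = 118616 \left(\left(0 - \frac{92158}{221581}\right) - 478360\right) = 118616 \left(- \frac{92158}{221581} - 478360\right) = 118616 \left(- \frac{105995579318}{221581}\right) = - \frac{12572771636383888}{221581}$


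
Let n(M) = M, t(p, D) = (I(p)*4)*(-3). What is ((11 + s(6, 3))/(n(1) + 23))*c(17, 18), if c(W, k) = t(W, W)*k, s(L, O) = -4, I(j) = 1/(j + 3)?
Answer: -63/20 ≈ -3.1500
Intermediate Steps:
I(j) = 1/(3 + j)
t(p, D) = -12/(3 + p) (t(p, D) = (4/(3 + p))*(-3) = -12/(3 + p))
c(W, k) = -12*k/(3 + W) (c(W, k) = (-12/(3 + W))*k = -12*k/(3 + W))
((11 + s(6, 3))/(n(1) + 23))*c(17, 18) = ((11 - 4)/(1 + 23))*(-12*18/(3 + 17)) = (7/24)*(-12*18/20) = (7*(1/24))*(-12*18*1/20) = (7/24)*(-54/5) = -63/20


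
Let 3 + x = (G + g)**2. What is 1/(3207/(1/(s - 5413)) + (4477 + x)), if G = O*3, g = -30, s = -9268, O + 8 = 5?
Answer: -1/47075972 ≈ -2.1242e-8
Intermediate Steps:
O = -3 (O = -8 + 5 = -3)
G = -9 (G = -3*3 = -9)
x = 1518 (x = -3 + (-9 - 30)**2 = -3 + (-39)**2 = -3 + 1521 = 1518)
1/(3207/(1/(s - 5413)) + (4477 + x)) = 1/(3207/(1/(-9268 - 5413)) + (4477 + 1518)) = 1/(3207/(1/(-14681)) + 5995) = 1/(3207/(-1/14681) + 5995) = 1/(3207*(-14681) + 5995) = 1/(-47081967 + 5995) = 1/(-47075972) = -1/47075972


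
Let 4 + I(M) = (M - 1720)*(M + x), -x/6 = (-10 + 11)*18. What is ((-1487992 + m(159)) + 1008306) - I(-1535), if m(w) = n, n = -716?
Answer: -5828363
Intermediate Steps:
m(w) = -716
x = -108 (x = -6*(-10 + 11)*18 = -6*18 = -108)
I(M) = -4 + (-1720 + M)*(-108 + M) (I(M) = -4 + (M - 1720)*(M - 108) = -4 + (-1720 + M)*(-108 + M))
((-1487992 + m(159)) + 1008306) - I(-1535) = ((-1487992 - 716) + 1008306) - (185756 + (-1535)² - 1828*(-1535)) = (-1488708 + 1008306) - (185756 + 2356225 + 2805980) = -480402 - 1*5347961 = -480402 - 5347961 = -5828363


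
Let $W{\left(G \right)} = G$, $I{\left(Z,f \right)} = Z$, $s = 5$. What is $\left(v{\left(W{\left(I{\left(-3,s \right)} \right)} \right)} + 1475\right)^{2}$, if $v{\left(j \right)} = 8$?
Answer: $2199289$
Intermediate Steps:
$\left(v{\left(W{\left(I{\left(-3,s \right)} \right)} \right)} + 1475\right)^{2} = \left(8 + 1475\right)^{2} = 1483^{2} = 2199289$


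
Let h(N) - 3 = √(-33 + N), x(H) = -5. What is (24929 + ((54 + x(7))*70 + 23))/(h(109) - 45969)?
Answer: -326151753/528218270 - 14191*√19/528218270 ≈ -0.61757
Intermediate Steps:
h(N) = 3 + √(-33 + N)
(24929 + ((54 + x(7))*70 + 23))/(h(109) - 45969) = (24929 + ((54 - 5)*70 + 23))/((3 + √(-33 + 109)) - 45969) = (24929 + (49*70 + 23))/((3 + √76) - 45969) = (24929 + (3430 + 23))/((3 + 2*√19) - 45969) = (24929 + 3453)/(-45966 + 2*√19) = 28382/(-45966 + 2*√19)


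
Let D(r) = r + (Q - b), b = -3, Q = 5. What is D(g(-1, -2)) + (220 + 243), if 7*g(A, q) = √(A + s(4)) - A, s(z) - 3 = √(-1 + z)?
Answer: 3298/7 + √(2 + √3)/7 ≈ 471.42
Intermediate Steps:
s(z) = 3 + √(-1 + z)
g(A, q) = -A/7 + √(3 + A + √3)/7 (g(A, q) = (√(A + (3 + √(-1 + 4))) - A)/7 = (√(A + (3 + √3)) - A)/7 = (√(3 + A + √3) - A)/7 = -A/7 + √(3 + A + √3)/7)
D(r) = 8 + r (D(r) = r + (5 - 1*(-3)) = r + (5 + 3) = r + 8 = 8 + r)
D(g(-1, -2)) + (220 + 243) = (8 + (-⅐*(-1) + √(3 - 1 + √3)/7)) + (220 + 243) = (8 + (⅐ + √(2 + √3)/7)) + 463 = (57/7 + √(2 + √3)/7) + 463 = 3298/7 + √(2 + √3)/7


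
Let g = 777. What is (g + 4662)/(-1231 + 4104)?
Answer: 5439/2873 ≈ 1.8931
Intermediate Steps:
(g + 4662)/(-1231 + 4104) = (777 + 4662)/(-1231 + 4104) = 5439/2873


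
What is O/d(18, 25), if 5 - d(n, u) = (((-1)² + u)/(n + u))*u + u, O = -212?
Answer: 4558/755 ≈ 6.0371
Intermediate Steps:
d(n, u) = 5 - u - u*(1 + u)/(n + u) (d(n, u) = 5 - ((((-1)² + u)/(n + u))*u + u) = 5 - (((1 + u)/(n + u))*u + u) = 5 - (u*(1 + u)/(n + u) + u) = 5 - (u + u*(1 + u)/(n + u)) = 5 + (-u - u*(1 + u)/(n + u)) = 5 - u - u*(1 + u)/(n + u))
O/d(18, 25) = -212*(18 + 25)/(-2*25² + 4*25 + 5*18 - 1*18*25) = -212*43/(-2*625 + 100 + 90 - 450) = -212*43/(-1250 + 100 + 90 - 450) = -212/((1/43)*(-1510)) = -212/(-1510/43) = -212*(-43/1510) = 4558/755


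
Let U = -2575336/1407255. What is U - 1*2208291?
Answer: -3107631126541/1407255 ≈ -2.2083e+6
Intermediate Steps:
U = -2575336/1407255 (U = -2575336*1/1407255 = -2575336/1407255 ≈ -1.8300)
U - 1*2208291 = -2575336/1407255 - 1*2208291 = -2575336/1407255 - 2208291 = -3107631126541/1407255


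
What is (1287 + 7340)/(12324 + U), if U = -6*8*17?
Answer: 8627/11508 ≈ 0.74965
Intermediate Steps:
U = -816 (U = -48*17 = -816)
(1287 + 7340)/(12324 + U) = (1287 + 7340)/(12324 - 816) = 8627/11508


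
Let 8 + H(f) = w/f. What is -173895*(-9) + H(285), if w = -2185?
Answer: 4695118/3 ≈ 1.5650e+6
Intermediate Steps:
H(f) = -8 - 2185/f
-173895*(-9) + H(285) = -173895*(-9) + (-8 - 2185/285) = 1565055 + (-8 - 2185*1/285) = 1565055 + (-8 - 23/3) = 1565055 - 47/3 = 4695118/3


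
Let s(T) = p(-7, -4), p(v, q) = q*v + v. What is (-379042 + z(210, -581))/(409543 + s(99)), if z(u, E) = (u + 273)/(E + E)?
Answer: -62921041/67987624 ≈ -0.92548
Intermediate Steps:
z(u, E) = (273 + u)/(2*E) (z(u, E) = (273 + u)/((2*E)) = (273 + u)*(1/(2*E)) = (273 + u)/(2*E))
p(v, q) = v + q*v
s(T) = 21 (s(T) = -7*(1 - 4) = -7*(-3) = 21)
(-379042 + z(210, -581))/(409543 + s(99)) = (-379042 + (½)*(273 + 210)/(-581))/(409543 + 21) = (-379042 + (½)*(-1/581)*483)/409564 = (-379042 - 69/166)*(1/409564) = -62921041/166*1/409564 = -62921041/67987624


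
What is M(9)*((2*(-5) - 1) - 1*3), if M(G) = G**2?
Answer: -1134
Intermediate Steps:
M(9)*((2*(-5) - 1) - 1*3) = 9**2*((2*(-5) - 1) - 1*3) = 81*((-10 - 1) - 3) = 81*(-11 - 3) = 81*(-14) = -1134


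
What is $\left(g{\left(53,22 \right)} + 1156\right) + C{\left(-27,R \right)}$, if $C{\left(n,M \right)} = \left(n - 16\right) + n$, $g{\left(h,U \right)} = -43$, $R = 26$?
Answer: $1043$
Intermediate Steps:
$C{\left(n,M \right)} = -16 + 2 n$ ($C{\left(n,M \right)} = \left(-16 + n\right) + n = -16 + 2 n$)
$\left(g{\left(53,22 \right)} + 1156\right) + C{\left(-27,R \right)} = \left(-43 + 1156\right) + \left(-16 + 2 \left(-27\right)\right) = 1113 - 70 = 1043$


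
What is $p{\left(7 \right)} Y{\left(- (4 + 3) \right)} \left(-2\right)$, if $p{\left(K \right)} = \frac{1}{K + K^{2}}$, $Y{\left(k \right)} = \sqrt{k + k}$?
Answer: $- \frac{i \sqrt{14}}{28} \approx - 0.13363 i$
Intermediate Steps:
$Y{\left(k \right)} = \sqrt{2} \sqrt{k}$ ($Y{\left(k \right)} = \sqrt{2 k} = \sqrt{2} \sqrt{k}$)
$p{\left(7 \right)} Y{\left(- (4 + 3) \right)} \left(-2\right) = \frac{1}{7 \left(1 + 7\right)} \sqrt{2} \sqrt{- (4 + 3)} \left(-2\right) = \frac{1}{7 \cdot 8} \sqrt{2} \sqrt{\left(-1\right) 7} \left(-2\right) = \frac{1}{7} \cdot \frac{1}{8} \sqrt{2} \sqrt{-7} \left(-2\right) = \frac{\sqrt{2} i \sqrt{7}}{56} \left(-2\right) = \frac{i \sqrt{14}}{56} \left(-2\right) = - \frac{i \sqrt{14}}{28}$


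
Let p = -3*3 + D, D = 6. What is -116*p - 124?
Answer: 224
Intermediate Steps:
p = -3 (p = -3*3 + 6 = -9 + 6 = -3)
-116*p - 124 = -116*(-3) - 124 = 348 - 124 = 224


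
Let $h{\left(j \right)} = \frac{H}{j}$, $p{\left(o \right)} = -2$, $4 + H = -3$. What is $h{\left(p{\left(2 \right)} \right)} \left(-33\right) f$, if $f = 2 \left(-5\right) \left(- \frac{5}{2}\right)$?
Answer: $- \frac{5775}{2} \approx -2887.5$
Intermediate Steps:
$H = -7$ ($H = -4 - 3 = -7$)
$h{\left(j \right)} = - \frac{7}{j}$
$f = 25$ ($f = - 10 \left(\left(-5\right) \frac{1}{2}\right) = \left(-10\right) \left(- \frac{5}{2}\right) = 25$)
$h{\left(p{\left(2 \right)} \right)} \left(-33\right) f = - \frac{7}{-2} \left(-33\right) 25 = \left(-7\right) \left(- \frac{1}{2}\right) \left(-33\right) 25 = \frac{7}{2} \left(-33\right) 25 = \left(- \frac{231}{2}\right) 25 = - \frac{5775}{2}$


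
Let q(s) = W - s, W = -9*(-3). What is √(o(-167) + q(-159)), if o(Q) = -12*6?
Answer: √114 ≈ 10.677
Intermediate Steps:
o(Q) = -72
W = 27
q(s) = 27 - s
√(o(-167) + q(-159)) = √(-72 + (27 - 1*(-159))) = √(-72 + (27 + 159)) = √(-72 + 186) = √114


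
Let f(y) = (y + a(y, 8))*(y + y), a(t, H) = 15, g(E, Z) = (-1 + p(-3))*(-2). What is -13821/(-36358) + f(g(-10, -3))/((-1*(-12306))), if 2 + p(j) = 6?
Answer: 3956061/10652894 ≈ 0.37136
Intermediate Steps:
p(j) = 4 (p(j) = -2 + 6 = 4)
g(E, Z) = -6 (g(E, Z) = (-1 + 4)*(-2) = 3*(-2) = -6)
f(y) = 2*y*(15 + y) (f(y) = (y + 15)*(y + y) = (15 + y)*(2*y) = 2*y*(15 + y))
-13821/(-36358) + f(g(-10, -3))/((-1*(-12306))) = -13821/(-36358) + (2*(-6)*(15 - 6))/((-1*(-12306))) = -13821*(-1/36358) + (2*(-6)*9)/12306 = 13821/36358 - 108*1/12306 = 13821/36358 - 18/2051 = 3956061/10652894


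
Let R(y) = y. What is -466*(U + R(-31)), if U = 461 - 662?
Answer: 108112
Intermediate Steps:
U = -201
-466*(U + R(-31)) = -466*(-201 - 31) = -466*(-232) = 108112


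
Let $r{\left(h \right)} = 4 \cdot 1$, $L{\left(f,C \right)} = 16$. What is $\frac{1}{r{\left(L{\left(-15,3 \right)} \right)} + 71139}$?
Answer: $\frac{1}{71143} \approx 1.4056 \cdot 10^{-5}$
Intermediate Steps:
$r{\left(h \right)} = 4$
$\frac{1}{r{\left(L{\left(-15,3 \right)} \right)} + 71139} = \frac{1}{4 + 71139} = \frac{1}{71143}$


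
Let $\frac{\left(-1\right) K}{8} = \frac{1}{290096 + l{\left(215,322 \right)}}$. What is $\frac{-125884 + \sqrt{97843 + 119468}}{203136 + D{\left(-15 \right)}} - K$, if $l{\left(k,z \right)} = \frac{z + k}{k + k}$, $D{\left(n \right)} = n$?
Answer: $- \frac{15702300154988}{25337682610857} + \frac{\sqrt{217311}}{203121} \approx -0.61743$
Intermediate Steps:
$l{\left(k,z \right)} = \frac{k + z}{2 k}$
$K = - \frac{3440}{124741817}$ ($K = - \frac{8}{290096 + \frac{215 + 322}{2 \cdot 215}} = - \frac{8}{290096 + \frac{1}{2} \cdot \frac{1}{215} \cdot 537} = - \frac{8}{290096 + \frac{537}{430}} = - \frac{8}{\frac{124741817}{430}} = \left(-8\right) \frac{430}{124741817} = - \frac{3440}{124741817} \approx -2.7577 \cdot 10^{-5}$)
$\frac{-125884 + \sqrt{97843 + 119468}}{203136 + D{\left(-15 \right)}} - K = \frac{-125884 + \sqrt{97843 + 119468}}{203136 - 15} - - \frac{3440}{124741817} = \frac{-125884 + \sqrt{217311}}{203121} + \frac{3440}{124741817} = \left(-125884 + \sqrt{217311}\right) \frac{1}{203121} + \frac{3440}{124741817} = \left(- \frac{125884}{203121} + \frac{\sqrt{217311}}{203121}\right) + \frac{3440}{124741817} = - \frac{15702300154988}{25337682610857} + \frac{\sqrt{217311}}{203121}$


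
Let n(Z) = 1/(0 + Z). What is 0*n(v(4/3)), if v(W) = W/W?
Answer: 0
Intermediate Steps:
v(W) = 1
n(Z) = 1/Z
0*n(v(4/3)) = 0/1 = 0*1 = 0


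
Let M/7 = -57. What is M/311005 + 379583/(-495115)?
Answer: -4729990472/6159329623 ≈ -0.76794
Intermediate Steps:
M = -399 (M = 7*(-57) = -399)
M/311005 + 379583/(-495115) = -399/311005 + 379583/(-495115) = -399*1/311005 + 379583*(-1/495115) = -399/311005 - 379583/495115 = -4729990472/6159329623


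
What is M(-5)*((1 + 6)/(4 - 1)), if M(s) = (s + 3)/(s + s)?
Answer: 7/15 ≈ 0.46667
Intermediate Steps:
M(s) = (3 + s)/(2*s) (M(s) = (3 + s)/((2*s)) = (3 + s)*(1/(2*s)) = (3 + s)/(2*s))
M(-5)*((1 + 6)/(4 - 1)) = ((1/2)*(3 - 5)/(-5))*((1 + 6)/(4 - 1)) = ((1/2)*(-1/5)*(-2))*(7/3) = (7*(1/3))/5 = (1/5)*(7/3) = 7/15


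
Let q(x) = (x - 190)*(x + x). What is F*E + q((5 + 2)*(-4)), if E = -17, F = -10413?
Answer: 189229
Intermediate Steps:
q(x) = 2*x*(-190 + x) (q(x) = (-190 + x)*(2*x) = 2*x*(-190 + x))
F*E + q((5 + 2)*(-4)) = -10413*(-17) + 2*((5 + 2)*(-4))*(-190 + (5 + 2)*(-4)) = 177021 + 2*(7*(-4))*(-190 + 7*(-4)) = 177021 + 2*(-28)*(-190 - 28) = 177021 + 2*(-28)*(-218) = 177021 + 12208 = 189229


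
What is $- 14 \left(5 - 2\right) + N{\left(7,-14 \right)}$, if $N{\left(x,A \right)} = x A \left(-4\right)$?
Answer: $350$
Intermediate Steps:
$N{\left(x,A \right)} = - 4 A x$ ($N{\left(x,A \right)} = A x \left(-4\right) = - 4 A x$)
$- 14 \left(5 - 2\right) + N{\left(7,-14 \right)} = - 14 \left(5 - 2\right) - \left(-56\right) 7 = - 14 \left(5 - 2\right) + 392 = \left(-14\right) 3 + 392 = -42 + 392 = 350$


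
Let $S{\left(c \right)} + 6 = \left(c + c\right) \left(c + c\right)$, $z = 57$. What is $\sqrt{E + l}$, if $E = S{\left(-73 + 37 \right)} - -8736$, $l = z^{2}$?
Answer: $3 \sqrt{1907} \approx 131.01$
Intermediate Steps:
$l = 3249$ ($l = 57^{2} = 3249$)
$S{\left(c \right)} = -6 + 4 c^{2}$ ($S{\left(c \right)} = -6 + \left(c + c\right) \left(c + c\right) = -6 + 2 c 2 c = -6 + 4 c^{2}$)
$E = 13914$ ($E = \left(-6 + 4 \left(-73 + 37\right)^{2}\right) - -8736 = \left(-6 + 4 \left(-36\right)^{2}\right) + 8736 = \left(-6 + 4 \cdot 1296\right) + 8736 = \left(-6 + 5184\right) + 8736 = 5178 + 8736 = 13914$)
$\sqrt{E + l} = \sqrt{13914 + 3249} = \sqrt{17163} = 3 \sqrt{1907}$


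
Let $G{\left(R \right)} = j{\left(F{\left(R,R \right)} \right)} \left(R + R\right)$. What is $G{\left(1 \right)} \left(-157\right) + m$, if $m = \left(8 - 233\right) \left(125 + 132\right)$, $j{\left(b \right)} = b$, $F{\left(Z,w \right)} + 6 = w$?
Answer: $-56255$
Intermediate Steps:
$F{\left(Z,w \right)} = -6 + w$
$G{\left(R \right)} = 2 R \left(-6 + R\right)$ ($G{\left(R \right)} = \left(-6 + R\right) \left(R + R\right) = \left(-6 + R\right) 2 R = 2 R \left(-6 + R\right)$)
$m = -57825$ ($m = \left(-225\right) 257 = -57825$)
$G{\left(1 \right)} \left(-157\right) + m = 2 \cdot 1 \left(-6 + 1\right) \left(-157\right) - 57825 = 2 \cdot 1 \left(-5\right) \left(-157\right) - 57825 = \left(-10\right) \left(-157\right) - 57825 = 1570 - 57825 = -56255$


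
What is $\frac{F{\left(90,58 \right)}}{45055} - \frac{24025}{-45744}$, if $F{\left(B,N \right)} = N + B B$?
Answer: $\frac{1455625927}{2060995920} \approx 0.70627$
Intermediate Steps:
$F{\left(B,N \right)} = N + B^{2}$
$\frac{F{\left(90,58 \right)}}{45055} - \frac{24025}{-45744} = \frac{58 + 90^{2}}{45055} - \frac{24025}{-45744} = \left(58 + 8100\right) \frac{1}{45055} - - \frac{24025}{45744} = 8158 \cdot \frac{1}{45055} + \frac{24025}{45744} = \frac{8158}{45055} + \frac{24025}{45744} = \frac{1455625927}{2060995920}$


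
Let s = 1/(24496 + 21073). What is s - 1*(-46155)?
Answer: 2103237196/45569 ≈ 46155.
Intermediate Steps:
s = 1/45569 ≈ 2.1945e-5
s - 1*(-46155) = 1/45569 - 1*(-46155) = 1/45569 + 46155 = 2103237196/45569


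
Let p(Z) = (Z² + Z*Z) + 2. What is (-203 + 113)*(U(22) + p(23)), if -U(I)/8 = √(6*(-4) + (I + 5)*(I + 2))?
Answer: -95400 + 2880*√39 ≈ -77414.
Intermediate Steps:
p(Z) = 2 + 2*Z² (p(Z) = (Z² + Z²) + 2 = 2*Z² + 2 = 2 + 2*Z²)
U(I) = -8*√(-24 + (2 + I)*(5 + I)) (U(I) = -8*√(6*(-4) + (I + 5)*(I + 2)) = -8*√(-24 + (5 + I)*(2 + I)) = -8*√(-24 + (2 + I)*(5 + I)))
(-203 + 113)*(U(22) + p(23)) = (-203 + 113)*(-8*√(-14 + 22² + 7*22) + (2 + 2*23²)) = -90*(-8*√(-14 + 484 + 154) + (2 + 2*529)) = -90*(-32*√39 + (2 + 1058)) = -90*(-32*√39 + 1060) = -90*(1060 - 32*√39) = -95400 + 2880*√39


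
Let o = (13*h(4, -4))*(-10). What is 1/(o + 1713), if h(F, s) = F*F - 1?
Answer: -1/237 ≈ -0.0042194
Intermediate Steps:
h(F, s) = -1 + F**2 (h(F, s) = F**2 - 1 = -1 + F**2)
o = -1950 (o = (13*(-1 + 4**2))*(-10) = (13*(-1 + 16))*(-10) = (13*15)*(-10) = 195*(-10) = -1950)
1/(o + 1713) = 1/(-1950 + 1713) = 1/(-237) = -1/237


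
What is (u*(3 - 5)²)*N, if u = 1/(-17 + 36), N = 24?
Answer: 96/19 ≈ 5.0526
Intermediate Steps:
u = 1/19 ≈ 0.052632
(u*(3 - 5)²)*N = ((3 - 5)²/19)*24 = ((1/19)*(-2)²)*24 = ((1/19)*4)*24 = (4/19)*24 = 96/19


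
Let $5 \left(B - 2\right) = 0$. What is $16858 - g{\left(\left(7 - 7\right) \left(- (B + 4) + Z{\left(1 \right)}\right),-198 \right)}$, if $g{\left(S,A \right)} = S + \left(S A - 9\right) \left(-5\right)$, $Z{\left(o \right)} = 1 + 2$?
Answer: $16813$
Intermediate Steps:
$B = 2$ ($B = 2 + \frac{1}{5} \cdot 0 = 2 + 0 = 2$)
$Z{\left(o \right)} = 3$
$g{\left(S,A \right)} = 45 + S - 5 A S$ ($g{\left(S,A \right)} = S + \left(A S - 9\right) \left(-5\right) = S + \left(-9 + A S\right) \left(-5\right) = S - \left(-45 + 5 A S\right) = 45 + S - 5 A S$)
$16858 - g{\left(\left(7 - 7\right) \left(- (B + 4) + Z{\left(1 \right)}\right),-198 \right)} = 16858 - \left(45 + \left(7 - 7\right) \left(- (2 + 4) + 3\right) - - 990 \left(7 - 7\right) \left(- (2 + 4) + 3\right)\right) = 16858 - \left(45 + \left(7 - 7\right) \left(\left(-1\right) 6 + 3\right) - - 990 \left(7 - 7\right) \left(\left(-1\right) 6 + 3\right)\right) = 16858 - \left(45 + 0 \left(-6 + 3\right) - - 990 \cdot 0 \left(-6 + 3\right)\right) = 16858 - \left(45 + 0 \left(-3\right) - - 990 \cdot 0 \left(-3\right)\right) = 16858 - \left(45 + 0 - \left(-990\right) 0\right) = 16858 - \left(45 + 0 + 0\right) = 16858 - 45 = 16813$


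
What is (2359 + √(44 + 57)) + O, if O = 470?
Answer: 2829 + √101 ≈ 2839.1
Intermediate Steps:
(2359 + √(44 + 57)) + O = (2359 + √(44 + 57)) + 470 = (2359 + √101) + 470 = 2829 + √101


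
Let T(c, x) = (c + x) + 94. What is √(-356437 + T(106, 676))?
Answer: I*√355561 ≈ 596.29*I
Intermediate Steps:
T(c, x) = 94 + c + x
√(-356437 + T(106, 676)) = √(-356437 + (94 + 106 + 676)) = √(-356437 + 876) = √(-355561) = I*√355561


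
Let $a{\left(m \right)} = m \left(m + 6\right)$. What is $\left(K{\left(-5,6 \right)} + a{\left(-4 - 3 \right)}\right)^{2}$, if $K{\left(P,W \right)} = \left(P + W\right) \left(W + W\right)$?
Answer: $361$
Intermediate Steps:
$a{\left(m \right)} = m \left(6 + m\right)$
$K{\left(P,W \right)} = 2 W \left(P + W\right)$ ($K{\left(P,W \right)} = \left(P + W\right) 2 W = 2 W \left(P + W\right)$)
$\left(K{\left(-5,6 \right)} + a{\left(-4 - 3 \right)}\right)^{2} = \left(2 \cdot 6 \left(-5 + 6\right) + \left(-4 - 3\right) \left(6 - 7\right)\right)^{2} = \left(2 \cdot 6 \cdot 1 - 7 \left(6 - 7\right)\right)^{2} = \left(12 - -7\right)^{2} = \left(12 + 7\right)^{2} = 19^{2} = 361$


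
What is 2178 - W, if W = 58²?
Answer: -1186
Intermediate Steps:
W = 3364
2178 - W = 2178 - 1*3364 = 2178 - 3364 = -1186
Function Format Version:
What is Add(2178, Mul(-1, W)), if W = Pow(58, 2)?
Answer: -1186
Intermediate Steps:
W = 3364
Add(2178, Mul(-1, W)) = Add(2178, Mul(-1, 3364)) = Add(2178, -3364) = -1186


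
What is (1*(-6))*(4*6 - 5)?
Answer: -114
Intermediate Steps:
(1*(-6))*(4*6 - 5) = -6*(24 - 5) = -6*19 = -114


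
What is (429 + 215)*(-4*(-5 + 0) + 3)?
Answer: 14812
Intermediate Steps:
(429 + 215)*(-4*(-5 + 0) + 3) = 644*(-4*(-5) + 3) = 644*(20 + 3) = 644*23 = 14812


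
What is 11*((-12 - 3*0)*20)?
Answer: -2640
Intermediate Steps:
11*((-12 - 3*0)*20) = 11*((-12 + 0)*20) = 11*(-12*20) = 11*(-240) = -2640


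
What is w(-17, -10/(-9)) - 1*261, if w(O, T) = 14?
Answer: -247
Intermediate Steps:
w(-17, -10/(-9)) - 1*261 = 14 - 1*261 = 14 - 261 = -247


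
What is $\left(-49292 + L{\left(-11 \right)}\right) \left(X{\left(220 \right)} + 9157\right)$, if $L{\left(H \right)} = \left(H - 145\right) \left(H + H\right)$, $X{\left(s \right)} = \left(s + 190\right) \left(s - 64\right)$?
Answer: $-3353145620$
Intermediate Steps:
$X{\left(s \right)} = \left(-64 + s\right) \left(190 + s\right)$ ($X{\left(s \right)} = \left(190 + s\right) \left(-64 + s\right) = \left(-64 + s\right) \left(190 + s\right)$)
$L{\left(H \right)} = 2 H \left(-145 + H\right)$ ($L{\left(H \right)} = \left(-145 + H\right) 2 H = 2 H \left(-145 + H\right)$)
$\left(-49292 + L{\left(-11 \right)}\right) \left(X{\left(220 \right)} + 9157\right) = \left(-49292 + 2 \left(-11\right) \left(-145 - 11\right)\right) \left(\left(-12160 + 220^{2} + 126 \cdot 220\right) + 9157\right) = \left(-49292 + 2 \left(-11\right) \left(-156\right)\right) \left(\left(-12160 + 48400 + 27720\right) + 9157\right) = \left(-49292 + 3432\right) \left(63960 + 9157\right) = \left(-45860\right) 73117 = -3353145620$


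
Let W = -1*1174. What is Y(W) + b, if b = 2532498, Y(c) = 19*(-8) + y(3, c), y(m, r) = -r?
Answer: 2533520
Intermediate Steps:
W = -1174
Y(c) = -152 - c (Y(c) = 19*(-8) - c = -152 - c)
Y(W) + b = (-152 - 1*(-1174)) + 2532498 = (-152 + 1174) + 2532498 = 1022 + 2532498 = 2533520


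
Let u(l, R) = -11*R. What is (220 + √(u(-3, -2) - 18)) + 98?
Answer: 320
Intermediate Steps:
(220 + √(u(-3, -2) - 18)) + 98 = (220 + √(-11*(-2) - 18)) + 98 = (220 + √(22 - 18)) + 98 = (220 + √4) + 98 = (220 + 2) + 98 = 222 + 98 = 320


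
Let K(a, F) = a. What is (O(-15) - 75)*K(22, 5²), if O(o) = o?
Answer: -1980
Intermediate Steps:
(O(-15) - 75)*K(22, 5²) = (-15 - 75)*22 = -90*22 = -1980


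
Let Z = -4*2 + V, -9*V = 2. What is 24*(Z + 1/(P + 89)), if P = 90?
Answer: -105896/537 ≈ -197.20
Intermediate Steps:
V = -2/9 (V = -1/9*2 = -2/9 ≈ -0.22222)
Z = -74/9 (Z = -4*2 - 2/9 = -8 - 2/9 = -74/9 ≈ -8.2222)
24*(Z + 1/(P + 89)) = 24*(-74/9 + 1/(90 + 89)) = 24*(-74/9 + 1/179) = 24*(-13237/1611) = -105896/537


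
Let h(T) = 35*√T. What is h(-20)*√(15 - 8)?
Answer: 70*I*√35 ≈ 414.13*I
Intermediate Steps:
h(-20)*√(15 - 8) = (35*√(-20))*√(15 - 8) = (35*(2*I*√5))*√7 = (70*I*√5)*√7 = 70*I*√35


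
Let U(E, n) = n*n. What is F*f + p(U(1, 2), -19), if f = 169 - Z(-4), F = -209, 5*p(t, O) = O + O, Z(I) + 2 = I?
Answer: -182913/5 ≈ -36583.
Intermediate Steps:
Z(I) = -2 + I
U(E, n) = n**2
p(t, O) = 2*O/5 (p(t, O) = (O + O)/5 = (2*O)/5 = 2*O/5)
f = 175 (f = 169 - (-2 - 4) = 169 - 1*(-6) = 169 + 6 = 175)
F*f + p(U(1, 2), -19) = -209*175 + (2/5)*(-19) = -36575 - 38/5 = -182913/5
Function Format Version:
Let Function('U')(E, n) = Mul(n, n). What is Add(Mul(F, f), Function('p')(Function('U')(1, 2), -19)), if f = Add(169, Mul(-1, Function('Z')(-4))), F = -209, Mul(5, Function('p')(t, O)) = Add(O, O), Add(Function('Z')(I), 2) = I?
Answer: Rational(-182913, 5) ≈ -36583.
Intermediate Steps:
Function('Z')(I) = Add(-2, I)
Function('U')(E, n) = Pow(n, 2)
Function('p')(t, O) = Mul(Rational(2, 5), O) (Function('p')(t, O) = Mul(Rational(1, 5), Add(O, O)) = Mul(Rational(1, 5), Mul(2, O)) = Mul(Rational(2, 5), O))
f = 175 (f = Add(169, Mul(-1, Add(-2, -4))) = Add(169, Mul(-1, -6)) = Add(169, 6) = 175)
Add(Mul(F, f), Function('p')(Function('U')(1, 2), -19)) = Add(Mul(-209, 175), Mul(Rational(2, 5), -19)) = Add(-36575, Rational(-38, 5)) = Rational(-182913, 5)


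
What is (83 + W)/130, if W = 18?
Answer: 101/130 ≈ 0.77692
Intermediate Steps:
(83 + W)/130 = (83 + 18)/130 = (1/130)*101 = 101/130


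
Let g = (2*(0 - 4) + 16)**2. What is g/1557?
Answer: 64/1557 ≈ 0.041105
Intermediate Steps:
g = 64 (g = (2*(-4) + 16)**2 = (-8 + 16)**2 = 8**2 = 64)
g/1557 = 64/1557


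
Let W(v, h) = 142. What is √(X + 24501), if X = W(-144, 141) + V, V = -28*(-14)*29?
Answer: √36011 ≈ 189.77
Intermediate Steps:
V = 11368 (V = 392*29 = 11368)
X = 11510 (X = 142 + 11368 = 11510)
√(X + 24501) = √(11510 + 24501) = √36011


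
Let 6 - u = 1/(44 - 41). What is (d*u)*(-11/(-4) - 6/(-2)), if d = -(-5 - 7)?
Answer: 391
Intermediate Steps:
d = 12 (d = -1*(-12) = 12)
u = 17/3 (u = 6 - 1/(44 - 41) = 6 - 1/3 = 17/3 ≈ 5.6667)
(d*u)*(-11/(-4) - 6/(-2)) = (12*(17/3))*(-11/(-4) - 6/(-2)) = 68*(-11*(-1/4) - 6*(-1/2)) = 68*(11/4 + 3) = 68*(23/4) = 391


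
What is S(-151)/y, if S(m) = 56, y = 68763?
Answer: 56/68763 ≈ 0.00081439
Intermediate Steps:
S(-151)/y = 56/68763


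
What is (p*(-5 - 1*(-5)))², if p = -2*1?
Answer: 0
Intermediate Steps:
p = -2
(p*(-5 - 1*(-5)))² = (-2*(-5 - 1*(-5)))² = (-2*(-5 + 5))² = (-2*0)² = 0² = 0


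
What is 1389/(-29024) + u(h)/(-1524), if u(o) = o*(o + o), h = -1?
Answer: -543721/11058144 ≈ -0.049169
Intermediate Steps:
u(o) = 2*o**2 (u(o) = o*(2*o) = 2*o**2)
1389/(-29024) + u(h)/(-1524) = 1389/(-29024) + (2*(-1)**2)/(-1524) = 1389*(-1/29024) + (2*1)*(-1/1524) = -1389/29024 + 2*(-1/1524) = -1389/29024 - 1/762 = -543721/11058144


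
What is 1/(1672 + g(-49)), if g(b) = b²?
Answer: 1/4073 ≈ 0.00024552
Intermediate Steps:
1/(1672 + g(-49)) = 1/(1672 + (-49)²) = 1/(1672 + 2401) = 1/4073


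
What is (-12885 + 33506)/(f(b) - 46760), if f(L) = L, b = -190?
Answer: -20621/46950 ≈ -0.43921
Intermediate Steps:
(-12885 + 33506)/(f(b) - 46760) = (-12885 + 33506)/(-190 - 46760) = 20621/(-46950) = 20621*(-1/46950) = -20621/46950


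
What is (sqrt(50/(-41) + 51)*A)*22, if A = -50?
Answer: -1100*sqrt(83681)/41 ≈ -7761.1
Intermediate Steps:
(sqrt(50/(-41) + 51)*A)*22 = (sqrt(50/(-41) + 51)*(-50))*22 = (sqrt(50*(-1/41) + 51)*(-50))*22 = (sqrt(-50/41 + 51)*(-50))*22 = (sqrt(2041/41)*(-50))*22 = ((sqrt(83681)/41)*(-50))*22 = -50*sqrt(83681)/41*22 = -1100*sqrt(83681)/41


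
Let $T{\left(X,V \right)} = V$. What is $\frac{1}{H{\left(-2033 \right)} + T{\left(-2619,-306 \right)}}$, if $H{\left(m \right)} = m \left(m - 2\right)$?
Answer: $\frac{1}{4136849} \approx 2.4173 \cdot 10^{-7}$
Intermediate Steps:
$H{\left(m \right)} = m \left(-2 + m\right)$
$\frac{1}{H{\left(-2033 \right)} + T{\left(-2619,-306 \right)}} = \frac{1}{- 2033 \left(-2 - 2033\right) - 306} = \frac{1}{\left(-2033\right) \left(-2035\right) - 306} = \frac{1}{4137155 - 306} = \frac{1}{4136849}$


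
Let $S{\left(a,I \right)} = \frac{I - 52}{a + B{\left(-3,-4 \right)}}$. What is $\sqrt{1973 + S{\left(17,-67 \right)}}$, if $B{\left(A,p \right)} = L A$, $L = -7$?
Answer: $\frac{\sqrt{2844490}}{38} \approx 44.383$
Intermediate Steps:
$B{\left(A,p \right)} = - 7 A$
$S{\left(a,I \right)} = \frac{-52 + I}{21 + a}$ ($S{\left(a,I \right)} = \frac{I - 52}{a - -21} = \frac{-52 + I}{a + 21} = \frac{-52 + I}{21 + a}$)
$\sqrt{1973 + S{\left(17,-67 \right)}} = \sqrt{1973 + \frac{-52 - 67}{21 + 17}} = \sqrt{1973 + \frac{1}{38} \left(-119\right)} = \sqrt{1973 - \frac{119}{38}} = \sqrt{\frac{74855}{38}} = \frac{\sqrt{2844490}}{38}$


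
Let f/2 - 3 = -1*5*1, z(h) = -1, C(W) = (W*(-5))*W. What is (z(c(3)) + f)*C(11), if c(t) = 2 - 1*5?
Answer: 3025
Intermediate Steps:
C(W) = -5*W² (C(W) = (-5*W)*W = -5*W²)
c(t) = -3 (c(t) = 2 - 5 = -3)
f = -4 (f = 6 + 2*(-1*5*1) = 6 + 2*(-5*1) = 6 + 2*(-5) = 6 - 10 = -4)
(z(c(3)) + f)*C(11) = (-1 - 4)*(-5*11²) = -(-25)*121 = -5*(-605) = 3025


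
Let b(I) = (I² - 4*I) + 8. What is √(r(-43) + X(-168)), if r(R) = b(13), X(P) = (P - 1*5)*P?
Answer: 17*√101 ≈ 170.85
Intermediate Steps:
X(P) = P*(-5 + P) (X(P) = (P - 5)*P = (-5 + P)*P = P*(-5 + P))
b(I) = 8 + I² - 4*I
r(R) = 125 (r(R) = 8 + 13² - 4*13 = 8 + 169 - 52 = 125)
√(r(-43) + X(-168)) = √(125 - 168*(-5 - 168)) = √(125 - 168*(-173)) = √(125 + 29064) = √29189 = 17*√101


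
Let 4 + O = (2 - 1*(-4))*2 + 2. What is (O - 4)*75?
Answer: 450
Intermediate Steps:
O = 10 (O = -4 + ((2 - 1*(-4))*2 + 2) = -4 + ((2 + 4)*2 + 2) = -4 + (6*2 + 2) = -4 + (12 + 2) = -4 + 14 = 10)
(O - 4)*75 = (10 - 4)*75 = 6*75 = 450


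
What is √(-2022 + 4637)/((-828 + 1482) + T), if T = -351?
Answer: √2615/303 ≈ 0.16877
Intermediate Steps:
√(-2022 + 4637)/((-828 + 1482) + T) = √(-2022 + 4637)/((-828 + 1482) - 351) = √2615/(654 - 351) = √2615/303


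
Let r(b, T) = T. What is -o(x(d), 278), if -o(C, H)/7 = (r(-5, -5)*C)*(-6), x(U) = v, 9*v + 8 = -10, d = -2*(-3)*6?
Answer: -420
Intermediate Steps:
d = 36 (d = 6*6 = 36)
v = -2 (v = -8/9 + (⅑)*(-10) = -8/9 - 10/9 = -2)
x(U) = -2
o(C, H) = -210*C (o(C, H) = -7*(-5*C)*(-6) = -210*C)
-o(x(d), 278) = -(-210)*(-2) = -1*420 = -420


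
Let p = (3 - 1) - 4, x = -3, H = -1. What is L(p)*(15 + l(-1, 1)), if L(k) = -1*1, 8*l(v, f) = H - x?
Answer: -61/4 ≈ -15.250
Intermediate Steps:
l(v, f) = 1/4 (l(v, f) = (-1 - 1*(-3))/8 = (-1 + 3)/8 = (1/8)*2 = 1/4)
p = -2 (p = 2 - 4 = -2)
L(k) = -1
L(p)*(15 + l(-1, 1)) = -(15 + 1/4) = -1*61/4 = -61/4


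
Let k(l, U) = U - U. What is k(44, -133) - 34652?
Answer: -34652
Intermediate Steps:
k(l, U) = 0
k(44, -133) - 34652 = 0 - 34652 = -34652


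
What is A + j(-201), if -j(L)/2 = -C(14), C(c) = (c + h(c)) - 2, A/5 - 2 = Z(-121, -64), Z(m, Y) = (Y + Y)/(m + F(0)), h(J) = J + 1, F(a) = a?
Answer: 8384/121 ≈ 69.289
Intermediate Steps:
h(J) = 1 + J
Z(m, Y) = 2*Y/m (Z(m, Y) = (Y + Y)/(m + 0) = (2*Y)/m = 2*Y/m)
A = 1850/121 (A = 10 + 5*(2*(-64)/(-121)) = 10 + 5*(2*(-64)*(-1/121)) = 10 + 5*(128/121) = 10 + 640/121 = 1850/121 ≈ 15.289)
C(c) = -1 + 2*c (C(c) = (c + (1 + c)) - 2 = (1 + 2*c) - 2 = -1 + 2*c)
j(L) = 54 (j(L) = -(-2)*(-1 + 2*14) = -(-2)*(-1 + 28) = -(-2)*27 = -2*(-27) = 54)
A + j(-201) = 1850/121 + 54 = 8384/121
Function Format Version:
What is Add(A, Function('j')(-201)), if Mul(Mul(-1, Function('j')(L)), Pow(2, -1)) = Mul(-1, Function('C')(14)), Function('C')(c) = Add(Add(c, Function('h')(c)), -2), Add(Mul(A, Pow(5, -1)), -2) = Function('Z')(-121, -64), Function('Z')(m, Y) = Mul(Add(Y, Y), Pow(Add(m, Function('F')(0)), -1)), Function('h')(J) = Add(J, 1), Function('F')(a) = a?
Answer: Rational(8384, 121) ≈ 69.289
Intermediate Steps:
Function('h')(J) = Add(1, J)
Function('Z')(m, Y) = Mul(2, Y, Pow(m, -1)) (Function('Z')(m, Y) = Mul(Add(Y, Y), Pow(Add(m, 0), -1)) = Mul(Mul(2, Y), Pow(m, -1)) = Mul(2, Y, Pow(m, -1)))
A = Rational(1850, 121) (A = Add(10, Mul(5, Mul(2, -64, Pow(-121, -1)))) = Add(10, Mul(5, Mul(2, -64, Rational(-1, 121)))) = Add(10, Mul(5, Rational(128, 121))) = Add(10, Rational(640, 121)) = Rational(1850, 121) ≈ 15.289)
Function('C')(c) = Add(-1, Mul(2, c)) (Function('C')(c) = Add(Add(c, Add(1, c)), -2) = Add(Add(1, Mul(2, c)), -2) = Add(-1, Mul(2, c)))
Function('j')(L) = 54 (Function('j')(L) = Mul(-2, Mul(-1, Add(-1, Mul(2, 14)))) = Mul(-2, Mul(-1, Add(-1, 28))) = Mul(-2, Mul(-1, 27)) = Mul(-2, -27) = 54)
Add(A, Function('j')(-201)) = Add(Rational(1850, 121), 54) = Rational(8384, 121)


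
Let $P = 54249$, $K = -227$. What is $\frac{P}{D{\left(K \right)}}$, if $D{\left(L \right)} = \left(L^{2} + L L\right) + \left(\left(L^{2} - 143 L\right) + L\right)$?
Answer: $\frac{54249}{186821} \approx 0.29038$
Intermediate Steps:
$D{\left(L \right)} = - 142 L + 3 L^{2}$ ($D{\left(L \right)} = \left(L^{2} + L^{2}\right) + \left(L^{2} - 142 L\right) = 2 L^{2} + \left(L^{2} - 142 L\right) = - 142 L + 3 L^{2}$)
$\frac{P}{D{\left(K \right)}} = \frac{54249}{\left(-227\right) \left(-142 + 3 \left(-227\right)\right)} = \frac{54249}{\left(-227\right) \left(-142 - 681\right)} = \frac{54249}{\left(-227\right) \left(-823\right)} = \frac{54249}{186821}$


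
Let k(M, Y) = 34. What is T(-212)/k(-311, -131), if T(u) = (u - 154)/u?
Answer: 183/3604 ≈ 0.050777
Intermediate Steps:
T(u) = (-154 + u)/u
T(-212)/k(-311, -131) = ((-154 - 212)/(-212))/34 = -1/212*(-366)*(1/34) = (183/106)*(1/34) = 183/3604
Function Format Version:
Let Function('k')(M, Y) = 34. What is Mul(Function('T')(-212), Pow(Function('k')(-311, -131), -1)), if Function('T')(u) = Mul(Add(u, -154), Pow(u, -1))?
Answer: Rational(183, 3604) ≈ 0.050777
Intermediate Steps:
Function('T')(u) = Mul(Pow(u, -1), Add(-154, u)) (Function('T')(u) = Mul(Add(-154, u), Pow(u, -1)) = Mul(Pow(u, -1), Add(-154, u)))
Mul(Function('T')(-212), Pow(Function('k')(-311, -131), -1)) = Mul(Mul(Pow(-212, -1), Add(-154, -212)), Pow(34, -1)) = Mul(Mul(Rational(-1, 212), -366), Rational(1, 34)) = Mul(Rational(183, 106), Rational(1, 34)) = Rational(183, 3604)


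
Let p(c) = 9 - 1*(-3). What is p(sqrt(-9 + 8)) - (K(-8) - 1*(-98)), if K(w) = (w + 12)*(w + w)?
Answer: -22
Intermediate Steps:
p(c) = 12 (p(c) = 9 + 3 = 12)
K(w) = 2*w*(12 + w) (K(w) = (12 + w)*(2*w) = 2*w*(12 + w))
p(sqrt(-9 + 8)) - (K(-8) - 1*(-98)) = 12 - (2*(-8)*(12 - 8) - 1*(-98)) = 12 - (2*(-8)*4 + 98) = 12 - (-64 + 98) = 12 - 1*34 = 12 - 34 = -22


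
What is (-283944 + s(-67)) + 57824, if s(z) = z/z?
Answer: -226119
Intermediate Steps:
s(z) = 1
(-283944 + s(-67)) + 57824 = (-283944 + 1) + 57824 = -283943 + 57824 = -226119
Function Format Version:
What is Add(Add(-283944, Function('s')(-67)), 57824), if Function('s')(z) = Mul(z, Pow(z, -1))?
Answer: -226119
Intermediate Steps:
Function('s')(z) = 1
Add(Add(-283944, Function('s')(-67)), 57824) = Add(Add(-283944, 1), 57824) = Add(-283943, 57824) = -226119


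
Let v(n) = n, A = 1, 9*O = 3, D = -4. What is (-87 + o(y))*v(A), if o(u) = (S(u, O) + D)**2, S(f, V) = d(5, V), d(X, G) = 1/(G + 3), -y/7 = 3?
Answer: -7331/100 ≈ -73.310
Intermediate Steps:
y = -21 (y = -7*3 = -21)
O = 1/3 (O = (1/9)*3 = 1/3 ≈ 0.33333)
d(X, G) = 1/(3 + G)
S(f, V) = 1/(3 + V)
o(u) = 1369/100 (o(u) = (1/(3 + 1/3) - 4)**2 = (1/(10/3) - 4)**2 = (3/10 - 4)**2 = (-37/10)**2 = 1369/100)
(-87 + o(y))*v(A) = (-87 + 1369/100)*1 = -7331/100*1 = -7331/100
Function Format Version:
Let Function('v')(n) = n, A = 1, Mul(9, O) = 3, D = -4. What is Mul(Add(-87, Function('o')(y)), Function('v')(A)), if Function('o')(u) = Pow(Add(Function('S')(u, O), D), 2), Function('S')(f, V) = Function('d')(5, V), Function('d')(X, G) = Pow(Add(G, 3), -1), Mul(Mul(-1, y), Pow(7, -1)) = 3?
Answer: Rational(-7331, 100) ≈ -73.310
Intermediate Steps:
y = -21 (y = Mul(-7, 3) = -21)
O = Rational(1, 3) (O = Mul(Rational(1, 9), 3) = Rational(1, 3) ≈ 0.33333)
Function('d')(X, G) = Pow(Add(3, G), -1)
Function('S')(f, V) = Pow(Add(3, V), -1)
Function('o')(u) = Rational(1369, 100) (Function('o')(u) = Pow(Add(Pow(Add(3, Rational(1, 3)), -1), -4), 2) = Pow(Add(Pow(Rational(10, 3), -1), -4), 2) = Pow(Add(Rational(3, 10), -4), 2) = Pow(Rational(-37, 10), 2) = Rational(1369, 100))
Mul(Add(-87, Function('o')(y)), Function('v')(A)) = Mul(Add(-87, Rational(1369, 100)), 1) = Mul(Rational(-7331, 100), 1) = Rational(-7331, 100)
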